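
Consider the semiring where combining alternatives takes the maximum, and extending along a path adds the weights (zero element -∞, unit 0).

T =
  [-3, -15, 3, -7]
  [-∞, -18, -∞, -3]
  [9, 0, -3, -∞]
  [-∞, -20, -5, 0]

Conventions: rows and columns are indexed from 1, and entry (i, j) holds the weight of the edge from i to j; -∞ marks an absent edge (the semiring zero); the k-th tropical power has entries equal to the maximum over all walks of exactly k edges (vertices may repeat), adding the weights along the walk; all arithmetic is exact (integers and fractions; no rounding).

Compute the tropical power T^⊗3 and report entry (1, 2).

T^⊗2:
  [12, 3, 0, -7]
  [-∞, -23, -8, -3]
  [6, -3, 12, 2]
  [4, -5, -5, 0]
T^⊗3:
  [9, 0, 15, 5]
  [1, -8, -8, -3]
  [21, 12, 9, 2]
  [4, -5, 7, 0]
Key observation: the optimum is the walk 1->1->3->2, with weight (-3) + 3 + 0 = 0.
Optimal value attained by: walk 1->1->3->2.
Answer: (T^⊗3)[1][2] = 0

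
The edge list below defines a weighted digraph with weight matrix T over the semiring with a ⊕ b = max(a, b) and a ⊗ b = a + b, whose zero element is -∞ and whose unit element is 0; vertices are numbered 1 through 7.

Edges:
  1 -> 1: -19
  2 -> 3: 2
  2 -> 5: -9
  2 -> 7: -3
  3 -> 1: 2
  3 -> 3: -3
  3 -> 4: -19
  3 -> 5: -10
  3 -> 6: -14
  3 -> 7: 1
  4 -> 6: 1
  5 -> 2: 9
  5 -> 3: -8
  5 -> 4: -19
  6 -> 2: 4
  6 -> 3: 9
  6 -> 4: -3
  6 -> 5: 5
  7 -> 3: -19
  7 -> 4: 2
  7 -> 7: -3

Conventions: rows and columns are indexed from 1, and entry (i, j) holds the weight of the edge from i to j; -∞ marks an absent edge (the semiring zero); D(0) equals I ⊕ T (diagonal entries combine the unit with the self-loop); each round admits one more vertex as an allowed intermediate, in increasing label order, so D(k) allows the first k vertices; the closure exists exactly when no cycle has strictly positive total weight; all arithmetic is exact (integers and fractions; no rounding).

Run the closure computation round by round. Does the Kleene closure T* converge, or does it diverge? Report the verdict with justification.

D(0):
  [0, -∞, -∞, -∞, -∞, -∞, -∞]
  [-∞, 0, 2, -∞, -9, -∞, -3]
  [2, -∞, 0, -19, -10, -14, 1]
  [-∞, -∞, -∞, 0, -∞, 1, -∞]
  [-∞, 9, -8, -19, 0, -∞, -∞]
  [-∞, 4, 9, -3, 5, 0, -∞]
  [-∞, -∞, -19, 2, -∞, -∞, 0]
D(1):
  [0, -∞, -∞, -∞, -∞, -∞, -∞]
  [-∞, 0, 2, -∞, -9, -∞, -3]
  [2, -∞, 0, -19, -10, -14, 1]
  [-∞, -∞, -∞, 0, -∞, 1, -∞]
  [-∞, 9, -8, -19, 0, -∞, -∞]
  [-∞, 4, 9, -3, 5, 0, -∞]
  [-∞, -∞, -19, 2, -∞, -∞, 0]
D(2):
  [0, -∞, -∞, -∞, -∞, -∞, -∞]
  [-∞, 0, 2, -∞, -9, -∞, -3]
  [2, -∞, 0, -19, -10, -14, 1]
  [-∞, -∞, -∞, 0, -∞, 1, -∞]
  [-∞, 9, 11, -19, 0, -∞, 6]
  [-∞, 4, 9, -3, 5, 0, 1]
  [-∞, -∞, -19, 2, -∞, -∞, 0]
Detection: at round 3, diagonal entry (5, 5) turns strictly positive.
Key observation: the cycle 5->2->3->5 has total weight 9 + 2 + (-10), which is strictly positive.
Answer: DIVERGES — positive cycle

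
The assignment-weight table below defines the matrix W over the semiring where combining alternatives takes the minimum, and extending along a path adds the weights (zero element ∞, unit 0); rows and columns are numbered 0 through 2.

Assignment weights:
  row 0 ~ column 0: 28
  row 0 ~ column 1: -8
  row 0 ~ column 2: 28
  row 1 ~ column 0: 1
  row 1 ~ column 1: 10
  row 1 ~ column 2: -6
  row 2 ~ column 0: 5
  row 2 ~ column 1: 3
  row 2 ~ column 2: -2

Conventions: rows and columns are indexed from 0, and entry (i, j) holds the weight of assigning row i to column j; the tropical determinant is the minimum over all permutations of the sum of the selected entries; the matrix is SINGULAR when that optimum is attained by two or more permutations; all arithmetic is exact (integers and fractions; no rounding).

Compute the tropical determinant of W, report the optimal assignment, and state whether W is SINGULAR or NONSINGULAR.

σ = (0, 1, 2): 28 + 10 + (-2) = 36
σ = (0, 2, 1): 28 + (-6) + 3 = 25
σ = (1, 0, 2): (-8) + 1 + (-2) = -9
σ = (1, 2, 0): (-8) + (-6) + 5 = -9
σ = (2, 0, 1): 28 + 1 + 3 = 32
σ = (2, 1, 0): 28 + 10 + 5 = 43
Optimal value attained by: σ = (1, 0, 2).
Answer: det⊕(W) = -9; verdict: SINGULAR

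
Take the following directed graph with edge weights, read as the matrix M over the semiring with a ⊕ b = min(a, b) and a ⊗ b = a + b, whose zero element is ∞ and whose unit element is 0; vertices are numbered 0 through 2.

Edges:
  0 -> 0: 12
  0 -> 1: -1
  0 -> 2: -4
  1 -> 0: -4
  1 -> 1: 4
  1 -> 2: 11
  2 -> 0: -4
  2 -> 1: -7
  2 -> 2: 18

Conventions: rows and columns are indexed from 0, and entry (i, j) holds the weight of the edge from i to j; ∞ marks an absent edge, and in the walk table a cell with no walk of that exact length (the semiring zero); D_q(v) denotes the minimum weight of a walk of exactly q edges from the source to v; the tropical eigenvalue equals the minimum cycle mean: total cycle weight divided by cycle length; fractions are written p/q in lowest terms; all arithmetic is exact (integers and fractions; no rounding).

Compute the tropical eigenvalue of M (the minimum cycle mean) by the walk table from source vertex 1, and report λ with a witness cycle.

q=0: [∞, 0, ∞]
q=1: [-4, 4, 11]
q=2: [0, -5, -8]
q=3: [-12, -15, -4]
Optimal cycle mean attained by: cycle 0->2->1->0, total (-4) + (-7) + (-4), length 3.
Answer: λ = -5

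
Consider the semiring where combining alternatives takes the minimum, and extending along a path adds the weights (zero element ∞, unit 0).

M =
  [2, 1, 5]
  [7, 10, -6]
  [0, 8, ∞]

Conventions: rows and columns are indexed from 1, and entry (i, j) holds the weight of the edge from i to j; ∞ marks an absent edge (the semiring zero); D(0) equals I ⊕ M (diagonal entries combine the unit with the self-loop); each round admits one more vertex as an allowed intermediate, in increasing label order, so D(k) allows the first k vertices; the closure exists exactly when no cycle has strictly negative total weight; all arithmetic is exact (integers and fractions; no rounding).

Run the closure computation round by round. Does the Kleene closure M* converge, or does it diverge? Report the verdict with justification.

D(0):
  [0, 1, 5]
  [7, 0, -6]
  [0, 8, 0]
D(1):
  [0, 1, 5]
  [7, 0, -6]
  [0, 1, 0]
Detection: at round 2, diagonal entry (3, 3) turns strictly negative.
Key observation: the cycle 3->1->2->3 has total weight 0 + 1 + (-6), which is strictly negative.
Answer: DIVERGES — negative cycle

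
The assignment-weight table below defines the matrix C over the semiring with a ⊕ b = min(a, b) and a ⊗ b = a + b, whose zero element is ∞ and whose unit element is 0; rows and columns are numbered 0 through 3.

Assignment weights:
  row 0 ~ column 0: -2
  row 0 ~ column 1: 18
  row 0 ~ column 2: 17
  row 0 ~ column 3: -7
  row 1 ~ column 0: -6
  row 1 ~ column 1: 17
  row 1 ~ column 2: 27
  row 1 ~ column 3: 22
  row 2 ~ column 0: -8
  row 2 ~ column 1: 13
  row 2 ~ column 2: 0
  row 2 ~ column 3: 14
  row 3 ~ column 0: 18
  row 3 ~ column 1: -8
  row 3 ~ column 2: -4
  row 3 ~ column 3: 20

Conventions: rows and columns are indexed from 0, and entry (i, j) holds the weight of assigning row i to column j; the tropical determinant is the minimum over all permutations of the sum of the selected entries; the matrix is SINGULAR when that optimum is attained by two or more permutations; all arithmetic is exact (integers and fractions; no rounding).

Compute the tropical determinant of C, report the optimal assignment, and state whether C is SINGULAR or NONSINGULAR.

σ = (0, 1, 2, 3): (-2) + 17 + 0 + 20 = 35
σ = (0, 1, 3, 2): (-2) + 17 + 14 + (-4) = 25
σ = (0, 2, 1, 3): (-2) + 27 + 13 + 20 = 58
σ = (0, 2, 3, 1): (-2) + 27 + 14 + (-8) = 31
σ = (0, 3, 1, 2): (-2) + 22 + 13 + (-4) = 29
σ = (0, 3, 2, 1): (-2) + 22 + 0 + (-8) = 12
σ = (1, 0, 2, 3): 18 + (-6) + 0 + 20 = 32
σ = (1, 0, 3, 2): 18 + (-6) + 14 + (-4) = 22
σ = (1, 2, 0, 3): 18 + 27 + (-8) + 20 = 57
σ = (1, 2, 3, 0): 18 + 27 + 14 + 18 = 77
σ = (1, 3, 0, 2): 18 + 22 + (-8) + (-4) = 28
σ = (1, 3, 2, 0): 18 + 22 + 0 + 18 = 58
σ = (2, 0, 1, 3): 17 + (-6) + 13 + 20 = 44
σ = (2, 0, 3, 1): 17 + (-6) + 14 + (-8) = 17
σ = (2, 1, 0, 3): 17 + 17 + (-8) + 20 = 46
σ = (2, 1, 3, 0): 17 + 17 + 14 + 18 = 66
σ = (2, 3, 0, 1): 17 + 22 + (-8) + (-8) = 23
σ = (2, 3, 1, 0): 17 + 22 + 13 + 18 = 70
σ = (3, 0, 1, 2): (-7) + (-6) + 13 + (-4) = -4
σ = (3, 0, 2, 1): (-7) + (-6) + 0 + (-8) = -21
σ = (3, 1, 0, 2): (-7) + 17 + (-8) + (-4) = -2
σ = (3, 1, 2, 0): (-7) + 17 + 0 + 18 = 28
σ = (3, 2, 0, 1): (-7) + 27 + (-8) + (-8) = 4
σ = (3, 2, 1, 0): (-7) + 27 + 13 + 18 = 51
Optimal value attained by: σ = (3, 0, 2, 1).
Answer: det⊕(C) = -21; verdict: NONSINGULAR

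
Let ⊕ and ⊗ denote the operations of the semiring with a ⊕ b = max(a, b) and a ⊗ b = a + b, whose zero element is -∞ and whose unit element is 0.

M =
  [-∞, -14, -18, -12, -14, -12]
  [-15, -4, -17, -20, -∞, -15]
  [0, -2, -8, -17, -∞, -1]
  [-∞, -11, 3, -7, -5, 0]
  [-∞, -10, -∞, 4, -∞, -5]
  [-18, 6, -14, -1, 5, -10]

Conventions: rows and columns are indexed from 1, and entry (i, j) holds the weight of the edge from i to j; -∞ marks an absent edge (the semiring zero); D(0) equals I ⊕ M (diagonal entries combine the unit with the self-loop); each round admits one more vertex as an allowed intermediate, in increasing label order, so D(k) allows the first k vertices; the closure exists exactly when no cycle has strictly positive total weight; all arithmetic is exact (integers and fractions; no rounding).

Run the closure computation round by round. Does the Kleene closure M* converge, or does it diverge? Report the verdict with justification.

D(0):
  [0, -14, -18, -12, -14, -12]
  [-15, 0, -17, -20, -∞, -15]
  [0, -2, 0, -17, -∞, -1]
  [-∞, -11, 3, 0, -5, 0]
  [-∞, -10, -∞, 4, 0, -5]
  [-18, 6, -14, -1, 5, 0]
D(1):
  [0, -14, -18, -12, -14, -12]
  [-15, 0, -17, -20, -29, -15]
  [0, -2, 0, -12, -14, -1]
  [-∞, -11, 3, 0, -5, 0]
  [-∞, -10, -∞, 4, 0, -5]
  [-18, 6, -14, -1, 5, 0]
D(2):
  [0, -14, -18, -12, -14, -12]
  [-15, 0, -17, -20, -29, -15]
  [0, -2, 0, -12, -14, -1]
  [-26, -11, 3, 0, -5, 0]
  [-25, -10, -27, 4, 0, -5]
  [-9, 6, -11, -1, 5, 0]
D(3):
  [0, -14, -18, -12, -14, -12]
  [-15, 0, -17, -20, -29, -15]
  [0, -2, 0, -12, -14, -1]
  [3, 1, 3, 0, -5, 2]
  [-25, -10, -27, 4, 0, -5]
  [-9, 6, -11, -1, 5, 0]
Detection: at round 4, diagonal entry (6, 6) turns strictly positive.
Key observation: the cycle 6->4->3->6 has total weight (-1) + 3 + (-1), which is strictly positive.
Answer: DIVERGES — positive cycle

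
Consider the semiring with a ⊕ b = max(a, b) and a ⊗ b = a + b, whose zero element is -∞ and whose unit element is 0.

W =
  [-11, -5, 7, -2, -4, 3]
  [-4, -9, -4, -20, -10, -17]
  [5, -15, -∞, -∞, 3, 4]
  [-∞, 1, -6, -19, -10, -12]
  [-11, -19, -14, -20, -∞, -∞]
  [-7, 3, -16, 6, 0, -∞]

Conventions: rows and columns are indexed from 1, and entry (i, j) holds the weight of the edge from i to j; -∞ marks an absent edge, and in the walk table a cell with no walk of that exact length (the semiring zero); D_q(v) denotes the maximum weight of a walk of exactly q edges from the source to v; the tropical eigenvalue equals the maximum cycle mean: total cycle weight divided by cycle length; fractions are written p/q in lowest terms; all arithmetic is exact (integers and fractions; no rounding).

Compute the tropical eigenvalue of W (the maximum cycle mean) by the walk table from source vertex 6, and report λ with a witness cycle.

q=0: [-∞, -∞, -∞, -∞, -∞, 0]
q=1: [-7, 3, -16, 6, 0, -∞]
q=2: [-1, 7, 0, -9, -4, -4]
q=3: [5, -1, 6, 2, 3, 4]
q=4: [11, 7, 12, 10, 9, 10]
q=5: [17, 13, 18, 16, 15, 16]
q=6: [23, 19, 24, 22, 21, 22]
Optimal cycle mean attained by: cycle 1->3->1, total 7 + 5, length 2.
Answer: λ = 6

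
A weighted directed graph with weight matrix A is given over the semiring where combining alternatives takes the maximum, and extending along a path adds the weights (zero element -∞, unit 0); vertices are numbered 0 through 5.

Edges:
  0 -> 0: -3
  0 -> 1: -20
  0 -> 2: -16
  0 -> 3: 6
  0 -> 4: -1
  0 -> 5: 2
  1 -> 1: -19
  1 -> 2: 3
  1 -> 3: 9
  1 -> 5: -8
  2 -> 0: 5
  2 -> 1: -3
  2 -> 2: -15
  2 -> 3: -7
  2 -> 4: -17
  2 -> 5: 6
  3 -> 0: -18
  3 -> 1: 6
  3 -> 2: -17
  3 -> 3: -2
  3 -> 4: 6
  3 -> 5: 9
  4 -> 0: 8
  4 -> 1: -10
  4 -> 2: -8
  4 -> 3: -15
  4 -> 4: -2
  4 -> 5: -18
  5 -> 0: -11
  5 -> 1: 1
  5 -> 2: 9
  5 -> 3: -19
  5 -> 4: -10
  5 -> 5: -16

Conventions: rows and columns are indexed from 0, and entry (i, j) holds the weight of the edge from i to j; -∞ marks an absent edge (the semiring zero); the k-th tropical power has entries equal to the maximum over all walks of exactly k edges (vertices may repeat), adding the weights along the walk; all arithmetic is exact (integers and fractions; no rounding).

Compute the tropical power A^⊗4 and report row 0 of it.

A^⊗2:
  [7, 12, 11, 4, 12, 15]
  [8, 15, 1, 7, 15, 18]
  [2, 7, 15, 11, 4, 7]
  [14, 10, 18, 15, 4, 7]
  [6, -9, -7, 14, 7, 10]
  [14, 6, 4, 10, -8, 15]
A^⊗3:
  [20, 16, 24, 21, 10, 17]
  [23, 19, 27, 24, 13, 16]
  [20, 17, 16, 16, 17, 21]
  [23, 21, 16, 20, 21, 24]
  [15, 20, 19, 12, 20, 23]
  [11, 16, 24, 20, 16, 19]
A^⊗4:
  [29, 27, 26, 26, 27, 30]
  [32, 30, 25, 29, 30, 33]
  [25, 22, 30, 26, 22, 25]
  [29, 26, 33, 30, 26, 29]
  [28, 24, 32, 29, 18, 25]
  [29, 26, 28, 25, 26, 30]
Answer: row 0 of A^⊗4 = [29, 27, 26, 26, 27, 30]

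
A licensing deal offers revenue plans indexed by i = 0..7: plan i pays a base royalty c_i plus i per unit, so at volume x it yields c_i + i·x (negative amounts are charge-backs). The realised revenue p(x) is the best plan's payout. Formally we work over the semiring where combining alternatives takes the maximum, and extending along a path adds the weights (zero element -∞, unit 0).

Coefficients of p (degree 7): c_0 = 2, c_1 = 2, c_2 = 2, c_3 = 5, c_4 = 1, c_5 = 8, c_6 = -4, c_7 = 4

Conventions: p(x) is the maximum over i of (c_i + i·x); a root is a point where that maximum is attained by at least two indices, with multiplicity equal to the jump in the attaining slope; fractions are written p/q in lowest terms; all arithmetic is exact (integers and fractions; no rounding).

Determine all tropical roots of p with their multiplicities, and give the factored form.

hull edge (i=0, c=2) to (i=5, c=8): slope 6/5, span 5
hull edge (i=5, c=8) to (i=7, c=4): slope -2, span 2
Factored form: p(x) = 4 ⊗ (x ⊕ (-6/5)) ⊗ (x ⊕ (-6/5)) ⊗ (x ⊕ (-6/5)) ⊗ (x ⊕ (-6/5)) ⊗ (x ⊕ (-6/5)) ⊗ (x ⊕ 2) ⊗ (x ⊕ 2)
Answer: roots = -6/5 (mult 5), 2 (mult 2)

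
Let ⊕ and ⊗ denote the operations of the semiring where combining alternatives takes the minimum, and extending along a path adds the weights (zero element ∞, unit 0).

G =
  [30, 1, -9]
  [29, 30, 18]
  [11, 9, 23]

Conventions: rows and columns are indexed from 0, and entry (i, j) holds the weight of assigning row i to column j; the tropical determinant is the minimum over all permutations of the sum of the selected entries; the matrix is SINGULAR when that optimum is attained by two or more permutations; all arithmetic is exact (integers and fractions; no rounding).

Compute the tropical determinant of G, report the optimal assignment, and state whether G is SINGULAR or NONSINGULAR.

σ = (0, 1, 2): 30 + 30 + 23 = 83
σ = (0, 2, 1): 30 + 18 + 9 = 57
σ = (1, 0, 2): 1 + 29 + 23 = 53
σ = (1, 2, 0): 1 + 18 + 11 = 30
σ = (2, 0, 1): (-9) + 29 + 9 = 29
σ = (2, 1, 0): (-9) + 30 + 11 = 32
Optimal value attained by: σ = (2, 0, 1).
Answer: det⊕(G) = 29; verdict: NONSINGULAR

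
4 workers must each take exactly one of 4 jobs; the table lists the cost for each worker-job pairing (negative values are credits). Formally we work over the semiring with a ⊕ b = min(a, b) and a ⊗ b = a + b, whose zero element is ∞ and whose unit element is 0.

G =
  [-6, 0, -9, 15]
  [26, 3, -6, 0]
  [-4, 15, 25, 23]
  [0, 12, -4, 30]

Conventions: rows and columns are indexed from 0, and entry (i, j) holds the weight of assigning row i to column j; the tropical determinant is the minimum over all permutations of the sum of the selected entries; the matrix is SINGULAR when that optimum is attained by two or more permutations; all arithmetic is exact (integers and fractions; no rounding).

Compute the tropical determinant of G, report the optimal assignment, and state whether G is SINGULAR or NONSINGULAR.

σ = (0, 1, 2, 3): (-6) + 3 + 25 + 30 = 52
σ = (0, 1, 3, 2): (-6) + 3 + 23 + (-4) = 16
σ = (0, 2, 1, 3): (-6) + (-6) + 15 + 30 = 33
σ = (0, 2, 3, 1): (-6) + (-6) + 23 + 12 = 23
σ = (0, 3, 1, 2): (-6) + 0 + 15 + (-4) = 5
σ = (0, 3, 2, 1): (-6) + 0 + 25 + 12 = 31
σ = (1, 0, 2, 3): 0 + 26 + 25 + 30 = 81
σ = (1, 0, 3, 2): 0 + 26 + 23 + (-4) = 45
σ = (1, 2, 0, 3): 0 + (-6) + (-4) + 30 = 20
σ = (1, 2, 3, 0): 0 + (-6) + 23 + 0 = 17
σ = (1, 3, 0, 2): 0 + 0 + (-4) + (-4) = -8
σ = (1, 3, 2, 0): 0 + 0 + 25 + 0 = 25
σ = (2, 0, 1, 3): (-9) + 26 + 15 + 30 = 62
σ = (2, 0, 3, 1): (-9) + 26 + 23 + 12 = 52
σ = (2, 1, 0, 3): (-9) + 3 + (-4) + 30 = 20
σ = (2, 1, 3, 0): (-9) + 3 + 23 + 0 = 17
σ = (2, 3, 0, 1): (-9) + 0 + (-4) + 12 = -1
σ = (2, 3, 1, 0): (-9) + 0 + 15 + 0 = 6
σ = (3, 0, 1, 2): 15 + 26 + 15 + (-4) = 52
σ = (3, 0, 2, 1): 15 + 26 + 25 + 12 = 78
σ = (3, 1, 0, 2): 15 + 3 + (-4) + (-4) = 10
σ = (3, 1, 2, 0): 15 + 3 + 25 + 0 = 43
σ = (3, 2, 0, 1): 15 + (-6) + (-4) + 12 = 17
σ = (3, 2, 1, 0): 15 + (-6) + 15 + 0 = 24
Optimal value attained by: σ = (1, 3, 0, 2).
Answer: det⊕(G) = -8; verdict: NONSINGULAR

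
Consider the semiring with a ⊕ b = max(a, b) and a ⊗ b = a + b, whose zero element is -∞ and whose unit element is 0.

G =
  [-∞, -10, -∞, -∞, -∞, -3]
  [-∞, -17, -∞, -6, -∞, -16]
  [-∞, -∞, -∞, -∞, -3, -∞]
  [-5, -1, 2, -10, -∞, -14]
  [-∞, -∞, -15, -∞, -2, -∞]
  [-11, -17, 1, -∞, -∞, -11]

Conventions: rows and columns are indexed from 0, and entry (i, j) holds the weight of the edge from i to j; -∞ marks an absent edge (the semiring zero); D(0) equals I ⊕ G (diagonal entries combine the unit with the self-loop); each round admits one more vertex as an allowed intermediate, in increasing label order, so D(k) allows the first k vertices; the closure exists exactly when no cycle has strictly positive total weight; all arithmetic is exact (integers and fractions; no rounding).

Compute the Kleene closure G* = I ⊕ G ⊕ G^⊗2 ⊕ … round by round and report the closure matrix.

D(0):
  [0, -10, -∞, -∞, -∞, -3]
  [-∞, 0, -∞, -6, -∞, -16]
  [-∞, -∞, 0, -∞, -3, -∞]
  [-5, -1, 2, 0, -∞, -14]
  [-∞, -∞, -15, -∞, 0, -∞]
  [-11, -17, 1, -∞, -∞, 0]
D(1):
  [0, -10, -∞, -∞, -∞, -3]
  [-∞, 0, -∞, -6, -∞, -16]
  [-∞, -∞, 0, -∞, -3, -∞]
  [-5, -1, 2, 0, -∞, -8]
  [-∞, -∞, -15, -∞, 0, -∞]
  [-11, -17, 1, -∞, -∞, 0]
D(2):
  [0, -10, -∞, -16, -∞, -3]
  [-∞, 0, -∞, -6, -∞, -16]
  [-∞, -∞, 0, -∞, -3, -∞]
  [-5, -1, 2, 0, -∞, -8]
  [-∞, -∞, -15, -∞, 0, -∞]
  [-11, -17, 1, -23, -∞, 0]
D(3):
  [0, -10, -∞, -16, -∞, -3]
  [-∞, 0, -∞, -6, -∞, -16]
  [-∞, -∞, 0, -∞, -3, -∞]
  [-5, -1, 2, 0, -1, -8]
  [-∞, -∞, -15, -∞, 0, -∞]
  [-11, -17, 1, -23, -2, 0]
D(4):
  [0, -10, -14, -16, -17, -3]
  [-11, 0, -4, -6, -7, -14]
  [-∞, -∞, 0, -∞, -3, -∞]
  [-5, -1, 2, 0, -1, -8]
  [-∞, -∞, -15, -∞, 0, -∞]
  [-11, -17, 1, -23, -2, 0]
D(5):
  [0, -10, -14, -16, -17, -3]
  [-11, 0, -4, -6, -7, -14]
  [-∞, -∞, 0, -∞, -3, -∞]
  [-5, -1, 2, 0, -1, -8]
  [-∞, -∞, -15, -∞, 0, -∞]
  [-11, -17, 1, -23, -2, 0]
D(6):
  [0, -10, -2, -16, -5, -3]
  [-11, 0, -4, -6, -7, -14]
  [-∞, -∞, 0, -∞, -3, -∞]
  [-5, -1, 2, 0, -1, -8]
  [-∞, -∞, -15, -∞, 0, -∞]
  [-11, -17, 1, -23, -2, 0]
Answer: G* = [[0, -10, -2, -16, -5, -3], [-11, 0, -4, -6, -7, -14], [-∞, -∞, 0, -∞, -3, -∞], [-5, -1, 2, 0, -1, -8], [-∞, -∞, -15, -∞, 0, -∞], [-11, -17, 1, -23, -2, 0]]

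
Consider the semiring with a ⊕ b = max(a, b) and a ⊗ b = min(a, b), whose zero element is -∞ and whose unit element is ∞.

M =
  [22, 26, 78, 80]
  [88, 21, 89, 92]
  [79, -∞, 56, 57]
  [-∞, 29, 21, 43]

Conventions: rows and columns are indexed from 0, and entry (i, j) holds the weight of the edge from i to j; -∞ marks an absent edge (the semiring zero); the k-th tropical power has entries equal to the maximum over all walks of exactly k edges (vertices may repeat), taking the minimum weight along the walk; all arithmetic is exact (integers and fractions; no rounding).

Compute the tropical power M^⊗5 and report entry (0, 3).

M^⊗2:
  [78, 29, 56, 57]
  [79, 29, 78, 80]
  [56, 29, 78, 79]
  [29, 29, 29, 43]
M^⊗3:
  [56, 29, 78, 78]
  [78, 29, 78, 79]
  [78, 29, 56, 57]
  [29, 29, 29, 43]
M^⊗4:
  [78, 29, 56, 57]
  [78, 29, 78, 78]
  [56, 29, 78, 78]
  [29, 29, 29, 43]
M^⊗5:
  [56, 29, 78, 78]
  [78, 29, 78, 78]
  [78, 29, 56, 57]
  [29, 29, 29, 43]
Key observation: the optimum is the walk 0->2->0->2->0->3, with weight 78 min 79 min 78 min 79 min 80 = 78.
Optimal value attained by: walk 0->2->0->2->0->3.
Answer: (M^⊗5)[0][3] = 78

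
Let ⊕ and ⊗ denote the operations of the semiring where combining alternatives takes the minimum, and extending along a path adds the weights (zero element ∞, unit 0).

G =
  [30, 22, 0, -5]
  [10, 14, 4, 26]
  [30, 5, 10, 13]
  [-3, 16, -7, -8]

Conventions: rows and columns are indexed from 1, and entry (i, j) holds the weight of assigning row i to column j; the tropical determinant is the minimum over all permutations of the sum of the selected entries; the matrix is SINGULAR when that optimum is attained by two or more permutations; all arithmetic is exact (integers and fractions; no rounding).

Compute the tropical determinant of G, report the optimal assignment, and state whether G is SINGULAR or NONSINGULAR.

σ = (1, 2, 3, 4): 30 + 14 + 10 + (-8) = 46
σ = (1, 2, 4, 3): 30 + 14 + 13 + (-7) = 50
σ = (1, 3, 2, 4): 30 + 4 + 5 + (-8) = 31
σ = (1, 3, 4, 2): 30 + 4 + 13 + 16 = 63
σ = (1, 4, 2, 3): 30 + 26 + 5 + (-7) = 54
σ = (1, 4, 3, 2): 30 + 26 + 10 + 16 = 82
σ = (2, 1, 3, 4): 22 + 10 + 10 + (-8) = 34
σ = (2, 1, 4, 3): 22 + 10 + 13 + (-7) = 38
σ = (2, 3, 1, 4): 22 + 4 + 30 + (-8) = 48
σ = (2, 3, 4, 1): 22 + 4 + 13 + (-3) = 36
σ = (2, 4, 1, 3): 22 + 26 + 30 + (-7) = 71
σ = (2, 4, 3, 1): 22 + 26 + 10 + (-3) = 55
σ = (3, 1, 2, 4): 0 + 10 + 5 + (-8) = 7
σ = (3, 1, 4, 2): 0 + 10 + 13 + 16 = 39
σ = (3, 2, 1, 4): 0 + 14 + 30 + (-8) = 36
σ = (3, 2, 4, 1): 0 + 14 + 13 + (-3) = 24
σ = (3, 4, 1, 2): 0 + 26 + 30 + 16 = 72
σ = (3, 4, 2, 1): 0 + 26 + 5 + (-3) = 28
σ = (4, 1, 2, 3): (-5) + 10 + 5 + (-7) = 3
σ = (4, 1, 3, 2): (-5) + 10 + 10 + 16 = 31
σ = (4, 2, 1, 3): (-5) + 14 + 30 + (-7) = 32
σ = (4, 2, 3, 1): (-5) + 14 + 10 + (-3) = 16
σ = (4, 3, 1, 2): (-5) + 4 + 30 + 16 = 45
σ = (4, 3, 2, 1): (-5) + 4 + 5 + (-3) = 1
Optimal value attained by: σ = (4, 3, 2, 1).
Answer: det⊕(G) = 1; verdict: NONSINGULAR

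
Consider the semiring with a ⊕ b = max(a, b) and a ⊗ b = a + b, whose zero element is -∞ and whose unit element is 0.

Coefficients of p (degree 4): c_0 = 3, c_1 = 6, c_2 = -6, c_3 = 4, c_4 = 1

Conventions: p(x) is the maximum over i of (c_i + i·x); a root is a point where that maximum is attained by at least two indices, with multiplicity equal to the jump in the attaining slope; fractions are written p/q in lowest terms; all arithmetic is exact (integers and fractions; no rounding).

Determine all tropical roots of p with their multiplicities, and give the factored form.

hull edge (i=0, c=3) to (i=1, c=6): slope 3, span 1
hull edge (i=1, c=6) to (i=3, c=4): slope -1, span 2
hull edge (i=3, c=4) to (i=4, c=1): slope -3, span 1
Factored form: p(x) = 1 ⊗ (x ⊕ (-3)) ⊗ (x ⊕ 1) ⊗ (x ⊕ 1) ⊗ (x ⊕ 3)
Answer: roots = -3 (mult 1), 1 (mult 2), 3 (mult 1)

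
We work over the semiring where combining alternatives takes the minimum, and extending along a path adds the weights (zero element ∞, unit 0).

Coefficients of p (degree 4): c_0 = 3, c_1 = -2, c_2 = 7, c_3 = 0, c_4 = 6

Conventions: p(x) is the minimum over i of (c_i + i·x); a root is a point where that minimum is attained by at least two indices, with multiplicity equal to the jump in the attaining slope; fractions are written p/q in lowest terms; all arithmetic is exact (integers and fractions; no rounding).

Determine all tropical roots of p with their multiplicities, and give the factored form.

hull edge (i=0, c=3) to (i=1, c=-2): slope -5, span 1
hull edge (i=1, c=-2) to (i=3, c=0): slope 1, span 2
hull edge (i=3, c=0) to (i=4, c=6): slope 6, span 1
Factored form: p(x) = 6 ⊗ (x ⊕ (-6)) ⊗ (x ⊕ (-1)) ⊗ (x ⊕ (-1)) ⊗ (x ⊕ 5)
Answer: roots = -6 (mult 1), -1 (mult 2), 5 (mult 1)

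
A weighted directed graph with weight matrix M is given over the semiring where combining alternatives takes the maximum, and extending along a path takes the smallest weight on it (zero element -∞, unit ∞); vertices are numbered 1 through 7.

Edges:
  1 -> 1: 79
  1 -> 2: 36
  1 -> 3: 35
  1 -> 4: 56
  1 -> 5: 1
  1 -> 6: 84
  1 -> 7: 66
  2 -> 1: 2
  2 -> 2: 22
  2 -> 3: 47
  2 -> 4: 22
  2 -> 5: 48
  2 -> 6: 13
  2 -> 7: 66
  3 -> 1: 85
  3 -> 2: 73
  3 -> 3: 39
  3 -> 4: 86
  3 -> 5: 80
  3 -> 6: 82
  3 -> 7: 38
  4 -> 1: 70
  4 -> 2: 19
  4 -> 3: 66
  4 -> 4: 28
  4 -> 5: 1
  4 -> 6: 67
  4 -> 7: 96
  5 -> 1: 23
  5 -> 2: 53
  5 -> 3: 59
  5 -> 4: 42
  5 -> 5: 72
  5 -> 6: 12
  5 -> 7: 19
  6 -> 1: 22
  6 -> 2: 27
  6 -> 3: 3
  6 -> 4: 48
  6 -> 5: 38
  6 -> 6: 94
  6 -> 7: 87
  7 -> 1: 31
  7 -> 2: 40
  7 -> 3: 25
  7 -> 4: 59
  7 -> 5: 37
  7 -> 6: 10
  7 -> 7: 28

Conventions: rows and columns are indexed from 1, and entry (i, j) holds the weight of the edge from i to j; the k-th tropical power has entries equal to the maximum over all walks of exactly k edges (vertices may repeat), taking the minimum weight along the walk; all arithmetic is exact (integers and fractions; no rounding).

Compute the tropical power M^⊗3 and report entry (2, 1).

M^⊗2:
  [79, 40, 56, 59, 38, 84, 84]
  [47, 48, 48, 59, 48, 47, 38]
  [79, 53, 66, 56, 72, 84, 86]
  [70, 66, 39, 66, 66, 70, 67]
  [59, 59, 59, 59, 72, 59, 53]
  [48, 40, 48, 59, 38, 94, 87]
  [59, 37, 59, 37, 40, 59, 59]
M^⊗3:
  [79, 56, 59, 59, 56, 84, 84]
  [59, 48, 59, 48, 48, 59, 59]
  [79, 66, 59, 66, 72, 84, 84]
  [70, 53, 66, 59, 66, 70, 70]
  [59, 59, 59, 59, 72, 59, 59]
  [59, 48, 59, 59, 48, 94, 87]
  [59, 59, 40, 59, 59, 59, 59]
Key observation: the optimum is the walk 2->7->4->1, with weight 66 min 59 min 70 = 59.
Optimal value attained by: walk 2->7->4->1.
Answer: (M^⊗3)[2][1] = 59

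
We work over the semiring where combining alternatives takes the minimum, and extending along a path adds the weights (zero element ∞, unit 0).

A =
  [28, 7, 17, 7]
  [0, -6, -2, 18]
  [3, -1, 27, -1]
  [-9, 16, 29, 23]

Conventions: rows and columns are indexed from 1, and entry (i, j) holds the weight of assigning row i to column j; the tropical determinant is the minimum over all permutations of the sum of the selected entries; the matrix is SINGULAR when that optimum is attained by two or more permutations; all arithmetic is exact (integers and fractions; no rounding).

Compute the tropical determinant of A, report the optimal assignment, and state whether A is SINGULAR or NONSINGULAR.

σ = (1, 2, 3, 4): 28 + (-6) + 27 + 23 = 72
σ = (1, 2, 4, 3): 28 + (-6) + (-1) + 29 = 50
σ = (1, 3, 2, 4): 28 + (-2) + (-1) + 23 = 48
σ = (1, 3, 4, 2): 28 + (-2) + (-1) + 16 = 41
σ = (1, 4, 2, 3): 28 + 18 + (-1) + 29 = 74
σ = (1, 4, 3, 2): 28 + 18 + 27 + 16 = 89
σ = (2, 1, 3, 4): 7 + 0 + 27 + 23 = 57
σ = (2, 1, 4, 3): 7 + 0 + (-1) + 29 = 35
σ = (2, 3, 1, 4): 7 + (-2) + 3 + 23 = 31
σ = (2, 3, 4, 1): 7 + (-2) + (-1) + (-9) = -5
σ = (2, 4, 1, 3): 7 + 18 + 3 + 29 = 57
σ = (2, 4, 3, 1): 7 + 18 + 27 + (-9) = 43
σ = (3, 1, 2, 4): 17 + 0 + (-1) + 23 = 39
σ = (3, 1, 4, 2): 17 + 0 + (-1) + 16 = 32
σ = (3, 2, 1, 4): 17 + (-6) + 3 + 23 = 37
σ = (3, 2, 4, 1): 17 + (-6) + (-1) + (-9) = 1
σ = (3, 4, 1, 2): 17 + 18 + 3 + 16 = 54
σ = (3, 4, 2, 1): 17 + 18 + (-1) + (-9) = 25
σ = (4, 1, 2, 3): 7 + 0 + (-1) + 29 = 35
σ = (4, 1, 3, 2): 7 + 0 + 27 + 16 = 50
σ = (4, 2, 1, 3): 7 + (-6) + 3 + 29 = 33
σ = (4, 2, 3, 1): 7 + (-6) + 27 + (-9) = 19
σ = (4, 3, 1, 2): 7 + (-2) + 3 + 16 = 24
σ = (4, 3, 2, 1): 7 + (-2) + (-1) + (-9) = -5
Optimal value attained by: σ = (2, 3, 4, 1).
Answer: det⊕(A) = -5; verdict: SINGULAR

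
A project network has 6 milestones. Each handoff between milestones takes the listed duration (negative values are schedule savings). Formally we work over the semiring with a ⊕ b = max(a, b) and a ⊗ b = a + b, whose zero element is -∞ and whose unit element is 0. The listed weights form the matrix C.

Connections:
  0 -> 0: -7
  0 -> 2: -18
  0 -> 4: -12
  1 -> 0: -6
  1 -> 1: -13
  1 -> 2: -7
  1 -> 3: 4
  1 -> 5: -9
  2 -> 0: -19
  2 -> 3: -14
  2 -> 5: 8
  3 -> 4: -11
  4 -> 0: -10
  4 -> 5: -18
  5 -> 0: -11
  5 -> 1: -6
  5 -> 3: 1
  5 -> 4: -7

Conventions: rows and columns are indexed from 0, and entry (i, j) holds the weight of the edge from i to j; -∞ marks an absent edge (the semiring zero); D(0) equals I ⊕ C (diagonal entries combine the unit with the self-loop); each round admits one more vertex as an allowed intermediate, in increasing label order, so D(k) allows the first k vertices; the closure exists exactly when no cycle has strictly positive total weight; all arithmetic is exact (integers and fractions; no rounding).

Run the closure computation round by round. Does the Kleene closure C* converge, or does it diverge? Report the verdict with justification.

D(0):
  [0, -∞, -18, -∞, -12, -∞]
  [-6, 0, -7, 4, -∞, -9]
  [-19, -∞, 0, -14, -∞, 8]
  [-∞, -∞, -∞, 0, -11, -∞]
  [-10, -∞, -∞, -∞, 0, -18]
  [-11, -6, -∞, 1, -7, 0]
D(1):
  [0, -∞, -18, -∞, -12, -∞]
  [-6, 0, -7, 4, -18, -9]
  [-19, -∞, 0, -14, -31, 8]
  [-∞, -∞, -∞, 0, -11, -∞]
  [-10, -∞, -28, -∞, 0, -18]
  [-11, -6, -29, 1, -7, 0]
D(2):
  [0, -∞, -18, -∞, -12, -∞]
  [-6, 0, -7, 4, -18, -9]
  [-19, -∞, 0, -14, -31, 8]
  [-∞, -∞, -∞, 0, -11, -∞]
  [-10, -∞, -28, -∞, 0, -18]
  [-11, -6, -13, 1, -7, 0]
D(3):
  [0, -∞, -18, -32, -12, -10]
  [-6, 0, -7, 4, -18, 1]
  [-19, -∞, 0, -14, -31, 8]
  [-∞, -∞, -∞, 0, -11, -∞]
  [-10, -∞, -28, -42, 0, -18]
  [-11, -6, -13, 1, -7, 0]
D(4):
  [0, -∞, -18, -32, -12, -10]
  [-6, 0, -7, 4, -7, 1]
  [-19, -∞, 0, -14, -25, 8]
  [-∞, -∞, -∞, 0, -11, -∞]
  [-10, -∞, -28, -42, 0, -18]
  [-11, -6, -13, 1, -7, 0]
D(5):
  [0, -∞, -18, -32, -12, -10]
  [-6, 0, -7, 4, -7, 1]
  [-19, -∞, 0, -14, -25, 8]
  [-21, -∞, -39, 0, -11, -29]
  [-10, -∞, -28, -42, 0, -18]
  [-11, -6, -13, 1, -7, 0]
D(6):
  [0, -16, -18, -9, -12, -10]
  [-6, 0, -7, 4, -6, 1]
  [-3, 2, 0, 9, 1, 8]
  [-21, -35, -39, 0, -11, -29]
  [-10, -24, -28, -17, 0, -18]
  [-11, -6, -13, 1, -7, 0]
Key observation: every diagonal entry stays at the unit through all rounds, so no improving cycle exists.
Answer: CONVERGES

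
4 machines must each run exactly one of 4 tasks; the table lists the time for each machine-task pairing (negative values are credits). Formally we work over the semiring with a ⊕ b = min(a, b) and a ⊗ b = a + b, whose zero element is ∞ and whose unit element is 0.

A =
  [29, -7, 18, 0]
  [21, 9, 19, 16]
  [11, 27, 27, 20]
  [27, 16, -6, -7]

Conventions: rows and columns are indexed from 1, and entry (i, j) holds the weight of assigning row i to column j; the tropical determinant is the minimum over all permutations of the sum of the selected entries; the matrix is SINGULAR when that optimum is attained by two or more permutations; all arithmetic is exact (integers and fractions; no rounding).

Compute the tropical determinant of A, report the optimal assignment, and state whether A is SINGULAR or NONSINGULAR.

σ = (1, 2, 3, 4): 29 + 9 + 27 + (-7) = 58
σ = (1, 2, 4, 3): 29 + 9 + 20 + (-6) = 52
σ = (1, 3, 2, 4): 29 + 19 + 27 + (-7) = 68
σ = (1, 3, 4, 2): 29 + 19 + 20 + 16 = 84
σ = (1, 4, 2, 3): 29 + 16 + 27 + (-6) = 66
σ = (1, 4, 3, 2): 29 + 16 + 27 + 16 = 88
σ = (2, 1, 3, 4): (-7) + 21 + 27 + (-7) = 34
σ = (2, 1, 4, 3): (-7) + 21 + 20 + (-6) = 28
σ = (2, 3, 1, 4): (-7) + 19 + 11 + (-7) = 16
σ = (2, 3, 4, 1): (-7) + 19 + 20 + 27 = 59
σ = (2, 4, 1, 3): (-7) + 16 + 11 + (-6) = 14
σ = (2, 4, 3, 1): (-7) + 16 + 27 + 27 = 63
σ = (3, 1, 2, 4): 18 + 21 + 27 + (-7) = 59
σ = (3, 1, 4, 2): 18 + 21 + 20 + 16 = 75
σ = (3, 2, 1, 4): 18 + 9 + 11 + (-7) = 31
σ = (3, 2, 4, 1): 18 + 9 + 20 + 27 = 74
σ = (3, 4, 1, 2): 18 + 16 + 11 + 16 = 61
σ = (3, 4, 2, 1): 18 + 16 + 27 + 27 = 88
σ = (4, 1, 2, 3): 0 + 21 + 27 + (-6) = 42
σ = (4, 1, 3, 2): 0 + 21 + 27 + 16 = 64
σ = (4, 2, 1, 3): 0 + 9 + 11 + (-6) = 14
σ = (4, 2, 3, 1): 0 + 9 + 27 + 27 = 63
σ = (4, 3, 1, 2): 0 + 19 + 11 + 16 = 46
σ = (4, 3, 2, 1): 0 + 19 + 27 + 27 = 73
Optimal value attained by: σ = (2, 4, 1, 3).
Answer: det⊕(A) = 14; verdict: SINGULAR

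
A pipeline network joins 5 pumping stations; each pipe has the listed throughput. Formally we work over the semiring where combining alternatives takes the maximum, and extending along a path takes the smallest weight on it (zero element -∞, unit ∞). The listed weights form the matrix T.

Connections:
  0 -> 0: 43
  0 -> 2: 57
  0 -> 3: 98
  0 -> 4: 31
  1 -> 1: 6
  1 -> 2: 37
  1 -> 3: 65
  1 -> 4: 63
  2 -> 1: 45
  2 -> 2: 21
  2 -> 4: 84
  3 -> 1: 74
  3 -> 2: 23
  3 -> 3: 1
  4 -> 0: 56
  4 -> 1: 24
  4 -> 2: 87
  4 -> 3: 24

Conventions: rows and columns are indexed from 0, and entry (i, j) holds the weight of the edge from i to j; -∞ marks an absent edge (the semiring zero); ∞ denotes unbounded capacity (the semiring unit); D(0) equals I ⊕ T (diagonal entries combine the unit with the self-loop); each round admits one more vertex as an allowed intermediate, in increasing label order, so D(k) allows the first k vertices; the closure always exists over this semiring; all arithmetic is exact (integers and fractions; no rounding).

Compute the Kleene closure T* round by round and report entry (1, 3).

D(0):
  [∞, -∞, 57, 98, 31]
  [-∞, ∞, 37, 65, 63]
  [-∞, 45, ∞, -∞, 84]
  [-∞, 74, 23, ∞, -∞]
  [56, 24, 87, 24, ∞]
D(1):
  [∞, -∞, 57, 98, 31]
  [-∞, ∞, 37, 65, 63]
  [-∞, 45, ∞, -∞, 84]
  [-∞, 74, 23, ∞, -∞]
  [56, 24, 87, 56, ∞]
D(2):
  [∞, -∞, 57, 98, 31]
  [-∞, ∞, 37, 65, 63]
  [-∞, 45, ∞, 45, 84]
  [-∞, 74, 37, ∞, 63]
  [56, 24, 87, 56, ∞]
D(3):
  [∞, 45, 57, 98, 57]
  [-∞, ∞, 37, 65, 63]
  [-∞, 45, ∞, 45, 84]
  [-∞, 74, 37, ∞, 63]
  [56, 45, 87, 56, ∞]
D(4):
  [∞, 74, 57, 98, 63]
  [-∞, ∞, 37, 65, 63]
  [-∞, 45, ∞, 45, 84]
  [-∞, 74, 37, ∞, 63]
  [56, 56, 87, 56, ∞]
D(5):
  [∞, 74, 63, 98, 63]
  [56, ∞, 63, 65, 63]
  [56, 56, ∞, 56, 84]
  [56, 74, 63, ∞, 63]
  [56, 56, 87, 56, ∞]
Answer: T*[1][3] = 65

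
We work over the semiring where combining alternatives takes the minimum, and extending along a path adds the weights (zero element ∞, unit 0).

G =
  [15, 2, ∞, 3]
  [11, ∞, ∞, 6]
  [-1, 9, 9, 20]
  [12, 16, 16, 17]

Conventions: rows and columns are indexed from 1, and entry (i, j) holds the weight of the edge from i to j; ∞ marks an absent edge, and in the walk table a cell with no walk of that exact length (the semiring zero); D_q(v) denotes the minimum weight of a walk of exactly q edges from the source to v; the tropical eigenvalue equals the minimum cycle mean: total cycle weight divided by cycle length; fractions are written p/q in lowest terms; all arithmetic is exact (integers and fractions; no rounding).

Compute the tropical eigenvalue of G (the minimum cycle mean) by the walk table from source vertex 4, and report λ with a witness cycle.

q=0: [∞, ∞, ∞, 0]
q=1: [12, 16, 16, 17]
q=2: [15, 14, 25, 15]
q=3: [24, 17, 31, 18]
q=4: [28, 26, 34, 23]
Optimal cycle mean attained by: cycle 1->2->4->3->1, total 2 + 6 + 16 + (-1), length 4.
Answer: λ = 23/4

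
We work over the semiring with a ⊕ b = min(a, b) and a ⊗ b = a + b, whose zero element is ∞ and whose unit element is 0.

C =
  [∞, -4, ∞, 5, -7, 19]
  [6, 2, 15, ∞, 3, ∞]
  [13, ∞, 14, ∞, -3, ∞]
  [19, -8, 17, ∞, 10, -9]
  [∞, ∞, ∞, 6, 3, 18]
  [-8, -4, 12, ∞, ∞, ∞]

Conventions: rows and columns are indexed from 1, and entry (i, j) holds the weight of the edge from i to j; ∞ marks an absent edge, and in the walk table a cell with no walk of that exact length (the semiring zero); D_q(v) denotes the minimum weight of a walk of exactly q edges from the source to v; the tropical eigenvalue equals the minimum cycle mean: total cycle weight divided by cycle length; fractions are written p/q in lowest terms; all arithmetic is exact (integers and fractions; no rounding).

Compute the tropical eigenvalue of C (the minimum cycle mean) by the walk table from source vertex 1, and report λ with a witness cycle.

q=0: [0, ∞, ∞, ∞, ∞, ∞]
q=1: [∞, -4, ∞, 5, -7, 19]
q=2: [2, -3, 11, -1, -4, -4]
q=3: [-12, -9, 8, 2, -5, -10]
q=4: [-18, -16, 2, -7, -19, -7]
q=5: [-15, -22, -1, -13, -25, -16]
q=6: [-24, -21, -7, -19, -22, -22]
Optimal cycle mean attained by: cycle 1->5->4->6->1, total (-7) + 6 + (-9) + (-8), length 4.
Answer: λ = -9/2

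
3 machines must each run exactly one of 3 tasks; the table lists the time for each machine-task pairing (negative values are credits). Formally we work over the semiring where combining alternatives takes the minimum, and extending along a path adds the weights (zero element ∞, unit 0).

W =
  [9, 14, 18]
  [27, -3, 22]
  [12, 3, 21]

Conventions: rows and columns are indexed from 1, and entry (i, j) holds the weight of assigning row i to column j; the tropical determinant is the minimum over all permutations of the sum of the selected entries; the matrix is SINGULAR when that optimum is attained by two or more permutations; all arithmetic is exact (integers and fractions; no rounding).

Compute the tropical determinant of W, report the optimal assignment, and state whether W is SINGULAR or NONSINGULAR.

σ = (1, 2, 3): 9 + (-3) + 21 = 27
σ = (1, 3, 2): 9 + 22 + 3 = 34
σ = (2, 1, 3): 14 + 27 + 21 = 62
σ = (2, 3, 1): 14 + 22 + 12 = 48
σ = (3, 1, 2): 18 + 27 + 3 = 48
σ = (3, 2, 1): 18 + (-3) + 12 = 27
Optimal value attained by: σ = (1, 2, 3).
Answer: det⊕(W) = 27; verdict: SINGULAR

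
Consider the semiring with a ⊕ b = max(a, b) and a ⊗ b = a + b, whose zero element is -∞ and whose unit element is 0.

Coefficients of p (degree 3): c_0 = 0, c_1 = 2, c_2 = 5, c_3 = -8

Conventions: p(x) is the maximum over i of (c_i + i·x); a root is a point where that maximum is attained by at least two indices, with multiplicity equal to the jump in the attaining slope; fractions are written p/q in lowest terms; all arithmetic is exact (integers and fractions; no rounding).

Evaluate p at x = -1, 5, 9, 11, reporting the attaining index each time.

p(-1) = max(0+0·(-1)=0, 2+1·(-1)=1, 5+2·(-1)=3, -8+3·(-1)=-11) = 3 (attained by i=2)
p(5) = max(0+0·5=0, 2+1·5=7, 5+2·5=15, -8+3·5=7) = 15 (attained by i=2)
p(9) = max(0+0·9=0, 2+1·9=11, 5+2·9=23, -8+3·9=19) = 23 (attained by i=2)
p(11) = max(0+0·11=0, 2+1·11=13, 5+2·11=27, -8+3·11=25) = 27 (attained by i=2)
Answer: p(-1) = 3; p(5) = 15; p(9) = 23; p(11) = 27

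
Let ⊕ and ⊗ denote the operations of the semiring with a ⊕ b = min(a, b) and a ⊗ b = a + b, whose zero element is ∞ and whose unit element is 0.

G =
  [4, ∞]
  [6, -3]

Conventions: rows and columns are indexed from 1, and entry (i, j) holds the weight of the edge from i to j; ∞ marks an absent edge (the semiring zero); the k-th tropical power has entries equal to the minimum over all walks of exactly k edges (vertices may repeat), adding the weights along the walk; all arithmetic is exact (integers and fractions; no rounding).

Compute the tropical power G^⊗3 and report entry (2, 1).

G^⊗2:
  [8, ∞]
  [3, -6]
G^⊗3:
  [12, ∞]
  [0, -9]
Key observation: the optimum is the walk 2->2->2->1, with weight (-3) + (-3) + 6 = 0.
Optimal value attained by: walk 2->2->2->1.
Answer: (G^⊗3)[2][1] = 0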